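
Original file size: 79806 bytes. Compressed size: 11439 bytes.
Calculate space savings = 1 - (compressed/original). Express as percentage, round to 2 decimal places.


ratio = compressed/original = 11439/79806 = 0.143335
savings = 1 - ratio = 1 - 0.143335 = 0.856665
as a percentage: 0.856665 * 100 = 85.67%

Space savings = 1 - 11439/79806 = 85.67%


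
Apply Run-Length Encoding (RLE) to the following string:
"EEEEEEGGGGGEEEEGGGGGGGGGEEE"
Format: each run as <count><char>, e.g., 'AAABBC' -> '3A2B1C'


Scanning runs left to right:
  i=0: run of 'E' x 6 -> '6E'
  i=6: run of 'G' x 5 -> '5G'
  i=11: run of 'E' x 4 -> '4E'
  i=15: run of 'G' x 9 -> '9G'
  i=24: run of 'E' x 3 -> '3E'

RLE = 6E5G4E9G3E


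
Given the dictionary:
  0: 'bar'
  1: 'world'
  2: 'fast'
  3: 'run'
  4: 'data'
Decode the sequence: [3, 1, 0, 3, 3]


Look up each index in the dictionary:
  3 -> 'run'
  1 -> 'world'
  0 -> 'bar'
  3 -> 'run'
  3 -> 'run'

Decoded: "run world bar run run"


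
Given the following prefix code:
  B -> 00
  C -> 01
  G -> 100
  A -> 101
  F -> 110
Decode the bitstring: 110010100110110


Decoding step by step:
Bits 110 -> F
Bits 01 -> C
Bits 01 -> C
Bits 00 -> B
Bits 110 -> F
Bits 110 -> F


Decoded message: FCCBFF


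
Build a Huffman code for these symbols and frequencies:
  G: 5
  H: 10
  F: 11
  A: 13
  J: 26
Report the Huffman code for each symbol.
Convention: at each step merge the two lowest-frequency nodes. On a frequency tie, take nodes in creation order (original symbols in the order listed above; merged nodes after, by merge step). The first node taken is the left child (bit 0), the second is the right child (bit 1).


Huffman tree construction:
Step 1: Merge G(5) + H(10) = 15
Step 2: Merge F(11) + A(13) = 24
Step 3: Merge (G+H)(15) + (F+A)(24) = 39
Step 4: Merge J(26) + ((G+H)+(F+A))(39) = 65
Read each symbol's code off the tree from the root (left child = 0, right child = 1).

Codes:
  G: 100 (length 3)
  H: 101 (length 3)
  F: 110 (length 3)
  A: 111 (length 3)
  J: 0 (length 1)
Average code length: 143/65 = 2.2000 bits/symbol


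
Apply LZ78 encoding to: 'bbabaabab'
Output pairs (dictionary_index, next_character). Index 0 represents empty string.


LZ78 encoding steps:
Dictionary: {0: ''}
Step 1: w='' (idx 0), next='b' -> output (0, 'b'), add 'b' as idx 1
Step 2: w='b' (idx 1), next='a' -> output (1, 'a'), add 'ba' as idx 2
Step 3: w='ba' (idx 2), next='a' -> output (2, 'a'), add 'baa' as idx 3
Step 4: w='ba' (idx 2), next='b' -> output (2, 'b'), add 'bab' as idx 4


Encoded: [(0, 'b'), (1, 'a'), (2, 'a'), (2, 'b')]


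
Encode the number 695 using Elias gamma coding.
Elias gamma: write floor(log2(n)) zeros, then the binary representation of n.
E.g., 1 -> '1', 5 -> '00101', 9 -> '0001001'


num_bits = floor(log2(695)) + 1 = 10
leading_zeros = num_bits - 1 = 9
binary(695) = 1010110111

Elias gamma(695) = '000000000' + '1010110111' = 0000000001010110111 (19 bits)


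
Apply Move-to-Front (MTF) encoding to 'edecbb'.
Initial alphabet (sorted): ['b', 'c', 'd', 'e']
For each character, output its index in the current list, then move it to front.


MTF encoding:
'e': index 3 in ['b', 'c', 'd', 'e'] -> ['e', 'b', 'c', 'd']
'd': index 3 in ['e', 'b', 'c', 'd'] -> ['d', 'e', 'b', 'c']
'e': index 1 in ['d', 'e', 'b', 'c'] -> ['e', 'd', 'b', 'c']
'c': index 3 in ['e', 'd', 'b', 'c'] -> ['c', 'e', 'd', 'b']
'b': index 3 in ['c', 'e', 'd', 'b'] -> ['b', 'c', 'e', 'd']
'b': index 0 in ['b', 'c', 'e', 'd'] -> ['b', 'c', 'e', 'd']


Output: [3, 3, 1, 3, 3, 0]


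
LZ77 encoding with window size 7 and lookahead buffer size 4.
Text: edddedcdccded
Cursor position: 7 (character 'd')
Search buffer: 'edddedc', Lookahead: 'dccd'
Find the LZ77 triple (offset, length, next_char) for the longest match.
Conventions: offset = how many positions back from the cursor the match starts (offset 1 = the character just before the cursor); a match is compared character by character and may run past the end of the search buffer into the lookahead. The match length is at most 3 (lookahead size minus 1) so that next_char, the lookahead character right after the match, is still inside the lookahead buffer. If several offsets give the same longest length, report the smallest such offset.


Try each offset into the search buffer:
  offset=1 (pos 6, char 'c'): match length 0
  offset=2 (pos 5, char 'd'): match length 2
  offset=3 (pos 4, char 'e'): match length 0
  offset=4 (pos 3, char 'd'): match length 1
  offset=5 (pos 2, char 'd'): match length 1
  offset=6 (pos 1, char 'd'): match length 1
  offset=7 (pos 0, char 'e'): match length 0
Longest match has length 2 at offset 2.
next_char = character at position 7 + 2 = 9 -> 'c'

Best match: offset=2, length=2 (matching 'dc' starting at position 5)
LZ77 triple: (2, 2, 'c')


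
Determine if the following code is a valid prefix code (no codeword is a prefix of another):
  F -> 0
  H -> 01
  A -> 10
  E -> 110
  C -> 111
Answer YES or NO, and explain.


Checking each pair (does one codeword prefix another?):
  F='0' vs H='01': prefix -- VIOLATION

NO -- this is NOT a valid prefix code. F (0) is a prefix of H (01).


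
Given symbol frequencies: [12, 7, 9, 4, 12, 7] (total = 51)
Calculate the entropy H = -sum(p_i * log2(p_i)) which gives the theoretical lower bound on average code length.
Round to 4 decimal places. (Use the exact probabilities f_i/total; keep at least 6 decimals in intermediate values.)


Per-symbol terms -p_i * log2(p_i) with p_i = f_i/51:
  p = 12/51 = 0.235294: log2(p) = -2.087463, -p*log2(p) = 0.491168
  p = 7/51 = 0.137255: log2(p) = -2.865070, -p*log2(p) = 0.393245
  p = 9/51 = 0.176471: log2(p) = -2.502500, -p*log2(p) = 0.441618
  p = 4/51 = 0.078431: log2(p) = -3.672425, -p*log2(p) = 0.288033
  p = 12/51 = 0.235294: log2(p) = -2.087463, -p*log2(p) = 0.491168
  p = 7/51 = 0.137255: log2(p) = -2.865070, -p*log2(p) = 0.393245
H = 0.491168 + 0.393245 + 0.441618 + 0.288033 + 0.491168 + 0.393245 = 2.498477

H = 2.4985 bits/symbol


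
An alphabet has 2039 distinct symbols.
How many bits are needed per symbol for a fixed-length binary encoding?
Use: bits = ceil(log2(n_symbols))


log2(2039) = 10.9936
Bracket: 2^10 = 1024 < 2039 <= 2^11 = 2048
So ceil(log2(2039)) = 11

bits = ceil(log2(2039)) = ceil(10.9936) = 11 bits


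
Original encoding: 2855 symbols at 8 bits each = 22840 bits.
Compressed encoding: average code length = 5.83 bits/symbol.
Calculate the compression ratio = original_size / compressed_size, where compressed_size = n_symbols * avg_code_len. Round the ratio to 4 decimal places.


original_size = n_symbols * orig_bits = 2855 * 8 = 22840 bits
compressed_size = n_symbols * avg_code_len = 2855 * 5.83 = 16644.65 bits
ratio = original_size / compressed_size = 22840 / 16644.65 = 1.3722

Compression ratio = 1.3722


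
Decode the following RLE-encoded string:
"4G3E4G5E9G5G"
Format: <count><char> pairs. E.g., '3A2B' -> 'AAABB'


Expanding each <count><char> pair:
  4G -> 'GGGG'
  3E -> 'EEE'
  4G -> 'GGGG'
  5E -> 'EEEEE'
  9G -> 'GGGGGGGGG'
  5G -> 'GGGGG'

Decoded = GGGGEEEGGGGEEEEEGGGGGGGGGGGGGG


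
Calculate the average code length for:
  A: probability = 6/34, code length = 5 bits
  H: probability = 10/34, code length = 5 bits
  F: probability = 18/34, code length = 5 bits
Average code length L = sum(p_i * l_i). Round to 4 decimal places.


Weighted contributions p_i * l_i:
  A: (6/34) * 5 = 30/34
  H: (10/34) * 5 = 50/34
  F: (18/34) * 5 = 90/34
Sum = (30 + 50 + 90)/34 = 170/34

L = 170/34 = 5.0000 bits/symbol


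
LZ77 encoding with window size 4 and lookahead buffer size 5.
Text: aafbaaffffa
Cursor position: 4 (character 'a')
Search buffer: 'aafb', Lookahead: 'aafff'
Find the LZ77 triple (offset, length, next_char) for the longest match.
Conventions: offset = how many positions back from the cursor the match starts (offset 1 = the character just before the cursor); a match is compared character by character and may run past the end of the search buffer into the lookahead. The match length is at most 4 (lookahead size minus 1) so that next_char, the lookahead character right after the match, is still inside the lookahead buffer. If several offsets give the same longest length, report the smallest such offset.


Try each offset into the search buffer:
  offset=1 (pos 3, char 'b'): match length 0
  offset=2 (pos 2, char 'f'): match length 0
  offset=3 (pos 1, char 'a'): match length 1
  offset=4 (pos 0, char 'a'): match length 3
Longest match has length 3 at offset 4.
next_char = character at position 4 + 3 = 7 -> 'f'

Best match: offset=4, length=3 (matching 'aaf' starting at position 0)
LZ77 triple: (4, 3, 'f')


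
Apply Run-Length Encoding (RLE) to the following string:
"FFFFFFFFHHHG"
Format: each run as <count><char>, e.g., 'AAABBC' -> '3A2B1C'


Scanning runs left to right:
  i=0: run of 'F' x 8 -> '8F'
  i=8: run of 'H' x 3 -> '3H'
  i=11: run of 'G' x 1 -> '1G'

RLE = 8F3H1G


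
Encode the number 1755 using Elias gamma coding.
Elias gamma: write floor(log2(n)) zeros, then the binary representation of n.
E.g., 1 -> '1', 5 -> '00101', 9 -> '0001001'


num_bits = floor(log2(1755)) + 1 = 11
leading_zeros = num_bits - 1 = 10
binary(1755) = 11011011011

Elias gamma(1755) = '0000000000' + '11011011011' = 000000000011011011011 (21 bits)


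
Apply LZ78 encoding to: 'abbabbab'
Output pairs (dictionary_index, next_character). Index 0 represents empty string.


LZ78 encoding steps:
Dictionary: {0: ''}
Step 1: w='' (idx 0), next='a' -> output (0, 'a'), add 'a' as idx 1
Step 2: w='' (idx 0), next='b' -> output (0, 'b'), add 'b' as idx 2
Step 3: w='b' (idx 2), next='a' -> output (2, 'a'), add 'ba' as idx 3
Step 4: w='b' (idx 2), next='b' -> output (2, 'b'), add 'bb' as idx 4
Step 5: w='a' (idx 1), next='b' -> output (1, 'b'), add 'ab' as idx 5


Encoded: [(0, 'a'), (0, 'b'), (2, 'a'), (2, 'b'), (1, 'b')]


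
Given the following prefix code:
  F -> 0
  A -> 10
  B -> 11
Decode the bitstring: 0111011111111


Decoding step by step:
Bits 0 -> F
Bits 11 -> B
Bits 10 -> A
Bits 11 -> B
Bits 11 -> B
Bits 11 -> B
Bits 11 -> B


Decoded message: FBABBBB


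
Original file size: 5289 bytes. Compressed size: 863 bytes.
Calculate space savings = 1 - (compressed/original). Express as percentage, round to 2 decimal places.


ratio = compressed/original = 863/5289 = 0.163169
savings = 1 - ratio = 1 - 0.163169 = 0.836831
as a percentage: 0.836831 * 100 = 83.68%

Space savings = 1 - 863/5289 = 83.68%


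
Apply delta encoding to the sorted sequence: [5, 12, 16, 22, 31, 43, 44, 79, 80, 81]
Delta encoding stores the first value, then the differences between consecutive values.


First value: 5
Deltas:
  12 - 5 = 7
  16 - 12 = 4
  22 - 16 = 6
  31 - 22 = 9
  43 - 31 = 12
  44 - 43 = 1
  79 - 44 = 35
  80 - 79 = 1
  81 - 80 = 1


Delta encoded: [5, 7, 4, 6, 9, 12, 1, 35, 1, 1]


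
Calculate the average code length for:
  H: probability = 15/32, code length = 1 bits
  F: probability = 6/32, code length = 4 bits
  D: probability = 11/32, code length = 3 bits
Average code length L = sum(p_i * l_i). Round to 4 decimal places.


Weighted contributions p_i * l_i:
  H: (15/32) * 1 = 15/32
  F: (6/32) * 4 = 24/32
  D: (11/32) * 3 = 33/32
Sum = (15 + 24 + 33)/32 = 72/32

L = 72/32 = 2.2500 bits/symbol


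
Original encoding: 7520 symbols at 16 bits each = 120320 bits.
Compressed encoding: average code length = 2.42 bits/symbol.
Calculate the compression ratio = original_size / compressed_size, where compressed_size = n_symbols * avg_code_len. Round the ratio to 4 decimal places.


original_size = n_symbols * orig_bits = 7520 * 16 = 120320 bits
compressed_size = n_symbols * avg_code_len = 7520 * 2.42 = 18198.4 bits
ratio = original_size / compressed_size = 120320 / 18198.4 = 6.6116

Compression ratio = 6.6116


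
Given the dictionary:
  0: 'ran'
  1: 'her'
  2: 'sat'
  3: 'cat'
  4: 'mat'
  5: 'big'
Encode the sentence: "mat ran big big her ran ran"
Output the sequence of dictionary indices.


Look up each word in the dictionary:
  'mat' -> 4
  'ran' -> 0
  'big' -> 5
  'big' -> 5
  'her' -> 1
  'ran' -> 0
  'ran' -> 0

Encoded: [4, 0, 5, 5, 1, 0, 0]


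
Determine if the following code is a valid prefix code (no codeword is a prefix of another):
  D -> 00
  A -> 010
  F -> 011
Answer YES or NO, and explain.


Checking each pair (does one codeword prefix another?):
  D='00' vs A='010': no prefix
  D='00' vs F='011': no prefix
  A='010' vs D='00': no prefix
  A='010' vs F='011': no prefix
  F='011' vs D='00': no prefix
  F='011' vs A='010': no prefix
No violation found over all pairs.

YES -- this is a valid prefix code. No codeword is a prefix of any other codeword.


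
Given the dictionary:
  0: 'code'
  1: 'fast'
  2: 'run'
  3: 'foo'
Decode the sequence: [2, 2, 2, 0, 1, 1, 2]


Look up each index in the dictionary:
  2 -> 'run'
  2 -> 'run'
  2 -> 'run'
  0 -> 'code'
  1 -> 'fast'
  1 -> 'fast'
  2 -> 'run'

Decoded: "run run run code fast fast run"


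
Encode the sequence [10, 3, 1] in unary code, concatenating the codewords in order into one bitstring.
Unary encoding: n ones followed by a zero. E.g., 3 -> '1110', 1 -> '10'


Encode each number as n ones followed by a terminating 0:
  10 -> 11111111110 (11 bits)
  3 -> 1110 (4 bits)
  1 -> 10 (2 bits)
Total length = 11 + 4 + 2 = 17 bits.

Unary([10, 3, 1]) = 11111111110111010 (17 bits)


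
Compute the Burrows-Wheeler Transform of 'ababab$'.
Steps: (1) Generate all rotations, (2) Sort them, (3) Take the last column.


Rotations (sorted):
  0: $ababab -> last char: b
  1: ab$abab -> last char: b
  2: abab$ab -> last char: b
  3: ababab$ -> last char: $
  4: b$ababa -> last char: a
  5: bab$aba -> last char: a
  6: babab$a -> last char: a


BWT = bbb$aaa


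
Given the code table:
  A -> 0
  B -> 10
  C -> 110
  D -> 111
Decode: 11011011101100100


Decoding:
110 -> C
110 -> C
111 -> D
0 -> A
110 -> C
0 -> A
10 -> B
0 -> A


Result: CCDACABA


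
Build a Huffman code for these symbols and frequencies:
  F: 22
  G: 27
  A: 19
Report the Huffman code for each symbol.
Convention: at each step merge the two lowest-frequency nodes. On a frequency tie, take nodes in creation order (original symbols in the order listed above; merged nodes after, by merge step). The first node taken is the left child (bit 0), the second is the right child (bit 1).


Huffman tree construction:
Step 1: Merge A(19) + F(22) = 41
Step 2: Merge G(27) + (A+F)(41) = 68
Read each symbol's code off the tree from the root (left child = 0, right child = 1).

Codes:
  F: 11 (length 2)
  G: 0 (length 1)
  A: 10 (length 2)
Average code length: 109/68 = 1.6029 bits/symbol


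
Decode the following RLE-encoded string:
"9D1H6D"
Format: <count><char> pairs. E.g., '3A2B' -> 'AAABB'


Expanding each <count><char> pair:
  9D -> 'DDDDDDDDD'
  1H -> 'H'
  6D -> 'DDDDDD'

Decoded = DDDDDDDDDHDDDDDD


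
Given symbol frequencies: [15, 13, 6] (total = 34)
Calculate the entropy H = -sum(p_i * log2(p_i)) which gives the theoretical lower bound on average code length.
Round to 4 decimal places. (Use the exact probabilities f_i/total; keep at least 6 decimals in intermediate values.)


Per-symbol terms -p_i * log2(p_i) with p_i = f_i/34:
  p = 15/34 = 0.441176: log2(p) = -1.180572, -p*log2(p) = 0.520841
  p = 13/34 = 0.382353: log2(p) = -1.387023, -p*log2(p) = 0.530332
  p = 6/34 = 0.176471: log2(p) = -2.502500, -p*log2(p) = 0.441618
H = 0.520841 + 0.530332 + 0.441618 = 1.492791

H = 1.4928 bits/symbol


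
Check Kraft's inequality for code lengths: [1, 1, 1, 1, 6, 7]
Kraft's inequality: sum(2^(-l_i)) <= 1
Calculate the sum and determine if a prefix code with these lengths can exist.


Sum = 2^(-1) + 2^(-1) + 2^(-1) + 2^(-1) + 2^(-6) + 2^(-7)
    = 0.5 + 0.5 + 0.5 + 0.5 + 0.015625 + 0.0078125
    = 259/128 = 2.0234375
Since 2.0234375 > 1, Kraft's inequality is NOT satisfied.
A prefix code with these lengths CANNOT exist.

Kraft sum = 2.0234375. Not satisfied.


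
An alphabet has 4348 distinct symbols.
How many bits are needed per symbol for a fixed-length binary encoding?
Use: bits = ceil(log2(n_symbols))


log2(4348) = 12.0861
Bracket: 2^12 = 4096 < 4348 <= 2^13 = 8192
So ceil(log2(4348)) = 13

bits = ceil(log2(4348)) = ceil(12.0861) = 13 bits


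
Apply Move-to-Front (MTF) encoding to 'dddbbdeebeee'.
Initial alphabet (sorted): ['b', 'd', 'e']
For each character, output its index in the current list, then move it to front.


MTF encoding:
'd': index 1 in ['b', 'd', 'e'] -> ['d', 'b', 'e']
'd': index 0 in ['d', 'b', 'e'] -> ['d', 'b', 'e']
'd': index 0 in ['d', 'b', 'e'] -> ['d', 'b', 'e']
'b': index 1 in ['d', 'b', 'e'] -> ['b', 'd', 'e']
'b': index 0 in ['b', 'd', 'e'] -> ['b', 'd', 'e']
'd': index 1 in ['b', 'd', 'e'] -> ['d', 'b', 'e']
'e': index 2 in ['d', 'b', 'e'] -> ['e', 'd', 'b']
'e': index 0 in ['e', 'd', 'b'] -> ['e', 'd', 'b']
'b': index 2 in ['e', 'd', 'b'] -> ['b', 'e', 'd']
'e': index 1 in ['b', 'e', 'd'] -> ['e', 'b', 'd']
'e': index 0 in ['e', 'b', 'd'] -> ['e', 'b', 'd']
'e': index 0 in ['e', 'b', 'd'] -> ['e', 'b', 'd']


Output: [1, 0, 0, 1, 0, 1, 2, 0, 2, 1, 0, 0]


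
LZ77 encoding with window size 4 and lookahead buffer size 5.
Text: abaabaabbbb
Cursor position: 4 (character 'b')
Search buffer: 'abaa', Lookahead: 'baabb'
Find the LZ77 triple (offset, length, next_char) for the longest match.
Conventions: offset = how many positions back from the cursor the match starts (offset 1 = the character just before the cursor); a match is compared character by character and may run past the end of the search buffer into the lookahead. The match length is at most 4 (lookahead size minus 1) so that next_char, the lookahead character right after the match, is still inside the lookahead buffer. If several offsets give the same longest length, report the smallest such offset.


Try each offset into the search buffer:
  offset=1 (pos 3, char 'a'): match length 0
  offset=2 (pos 2, char 'a'): match length 0
  offset=3 (pos 1, char 'b'): match length 4
  offset=4 (pos 0, char 'a'): match length 0
Longest match has length 4 at offset 3.
next_char = character at position 4 + 4 = 8 -> 'b'

Best match: offset=3, length=4 (matching 'baab' starting at position 1)
LZ77 triple: (3, 4, 'b')


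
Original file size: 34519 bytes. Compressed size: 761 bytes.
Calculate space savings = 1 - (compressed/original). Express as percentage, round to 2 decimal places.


ratio = compressed/original = 761/34519 = 0.022046
savings = 1 - ratio = 1 - 0.022046 = 0.977954
as a percentage: 0.977954 * 100 = 97.8%

Space savings = 1 - 761/34519 = 97.8%


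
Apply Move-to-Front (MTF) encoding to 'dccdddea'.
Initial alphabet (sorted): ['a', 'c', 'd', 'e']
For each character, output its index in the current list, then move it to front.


MTF encoding:
'd': index 2 in ['a', 'c', 'd', 'e'] -> ['d', 'a', 'c', 'e']
'c': index 2 in ['d', 'a', 'c', 'e'] -> ['c', 'd', 'a', 'e']
'c': index 0 in ['c', 'd', 'a', 'e'] -> ['c', 'd', 'a', 'e']
'd': index 1 in ['c', 'd', 'a', 'e'] -> ['d', 'c', 'a', 'e']
'd': index 0 in ['d', 'c', 'a', 'e'] -> ['d', 'c', 'a', 'e']
'd': index 0 in ['d', 'c', 'a', 'e'] -> ['d', 'c', 'a', 'e']
'e': index 3 in ['d', 'c', 'a', 'e'] -> ['e', 'd', 'c', 'a']
'a': index 3 in ['e', 'd', 'c', 'a'] -> ['a', 'e', 'd', 'c']


Output: [2, 2, 0, 1, 0, 0, 3, 3]


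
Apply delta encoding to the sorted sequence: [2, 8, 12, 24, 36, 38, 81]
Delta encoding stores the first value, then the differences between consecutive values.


First value: 2
Deltas:
  8 - 2 = 6
  12 - 8 = 4
  24 - 12 = 12
  36 - 24 = 12
  38 - 36 = 2
  81 - 38 = 43


Delta encoded: [2, 6, 4, 12, 12, 2, 43]


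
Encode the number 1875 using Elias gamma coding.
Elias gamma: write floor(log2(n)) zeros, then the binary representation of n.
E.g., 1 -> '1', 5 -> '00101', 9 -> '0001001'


num_bits = floor(log2(1875)) + 1 = 11
leading_zeros = num_bits - 1 = 10
binary(1875) = 11101010011

Elias gamma(1875) = '0000000000' + '11101010011' = 000000000011101010011 (21 bits)


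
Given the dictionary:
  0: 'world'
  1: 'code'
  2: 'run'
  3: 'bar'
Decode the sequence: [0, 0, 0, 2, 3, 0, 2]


Look up each index in the dictionary:
  0 -> 'world'
  0 -> 'world'
  0 -> 'world'
  2 -> 'run'
  3 -> 'bar'
  0 -> 'world'
  2 -> 'run'

Decoded: "world world world run bar world run"


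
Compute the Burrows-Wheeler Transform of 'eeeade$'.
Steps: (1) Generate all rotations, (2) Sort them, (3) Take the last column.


Rotations (sorted):
  0: $eeeade -> last char: e
  1: ade$eee -> last char: e
  2: de$eeea -> last char: a
  3: e$eeead -> last char: d
  4: eade$ee -> last char: e
  5: eeade$e -> last char: e
  6: eeeade$ -> last char: $


BWT = eeadee$


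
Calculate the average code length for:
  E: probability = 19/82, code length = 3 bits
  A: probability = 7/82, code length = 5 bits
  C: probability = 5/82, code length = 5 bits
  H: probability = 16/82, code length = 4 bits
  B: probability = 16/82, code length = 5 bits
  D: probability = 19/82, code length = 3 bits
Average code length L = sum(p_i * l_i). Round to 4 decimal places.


Weighted contributions p_i * l_i:
  E: (19/82) * 3 = 57/82
  A: (7/82) * 5 = 35/82
  C: (5/82) * 5 = 25/82
  H: (16/82) * 4 = 64/82
  B: (16/82) * 5 = 80/82
  D: (19/82) * 3 = 57/82
Sum = (57 + 35 + 25 + 64 + 80 + 57)/82 = 318/82

L = 318/82 = 3.8780 bits/symbol


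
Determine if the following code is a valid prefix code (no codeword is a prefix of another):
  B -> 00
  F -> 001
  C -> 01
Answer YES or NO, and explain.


Checking each pair (does one codeword prefix another?):
  B='00' vs F='001': prefix -- VIOLATION

NO -- this is NOT a valid prefix code. B (00) is a prefix of F (001).


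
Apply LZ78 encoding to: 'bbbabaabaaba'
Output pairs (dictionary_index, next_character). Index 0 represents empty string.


LZ78 encoding steps:
Dictionary: {0: ''}
Step 1: w='' (idx 0), next='b' -> output (0, 'b'), add 'b' as idx 1
Step 2: w='b' (idx 1), next='b' -> output (1, 'b'), add 'bb' as idx 2
Step 3: w='' (idx 0), next='a' -> output (0, 'a'), add 'a' as idx 3
Step 4: w='b' (idx 1), next='a' -> output (1, 'a'), add 'ba' as idx 4
Step 5: w='a' (idx 3), next='b' -> output (3, 'b'), add 'ab' as idx 5
Step 6: w='a' (idx 3), next='a' -> output (3, 'a'), add 'aa' as idx 6
Step 7: w='ba' (idx 4), end of input -> output (4, '')


Encoded: [(0, 'b'), (1, 'b'), (0, 'a'), (1, 'a'), (3, 'b'), (3, 'a'), (4, '')]


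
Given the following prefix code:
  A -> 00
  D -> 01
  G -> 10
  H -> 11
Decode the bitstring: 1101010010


Decoding step by step:
Bits 11 -> H
Bits 01 -> D
Bits 01 -> D
Bits 00 -> A
Bits 10 -> G


Decoded message: HDDAG


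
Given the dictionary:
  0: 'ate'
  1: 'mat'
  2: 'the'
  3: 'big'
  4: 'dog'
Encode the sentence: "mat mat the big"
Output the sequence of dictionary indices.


Look up each word in the dictionary:
  'mat' -> 1
  'mat' -> 1
  'the' -> 2
  'big' -> 3

Encoded: [1, 1, 2, 3]


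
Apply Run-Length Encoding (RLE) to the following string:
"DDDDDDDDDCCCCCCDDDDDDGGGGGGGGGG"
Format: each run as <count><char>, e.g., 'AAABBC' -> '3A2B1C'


Scanning runs left to right:
  i=0: run of 'D' x 9 -> '9D'
  i=9: run of 'C' x 6 -> '6C'
  i=15: run of 'D' x 6 -> '6D'
  i=21: run of 'G' x 10 -> '10G'

RLE = 9D6C6D10G


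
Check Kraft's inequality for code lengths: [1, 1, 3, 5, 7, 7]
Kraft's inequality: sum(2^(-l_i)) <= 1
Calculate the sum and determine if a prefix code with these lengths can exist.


Sum = 2^(-1) + 2^(-1) + 2^(-3) + 2^(-5) + 2^(-7) + 2^(-7)
    = 0.5 + 0.5 + 0.125 + 0.03125 + 0.0078125 + 0.0078125
    = 150/128 = 1.171875
Since 1.171875 > 1, Kraft's inequality is NOT satisfied.
A prefix code with these lengths CANNOT exist.

Kraft sum = 1.171875. Not satisfied.


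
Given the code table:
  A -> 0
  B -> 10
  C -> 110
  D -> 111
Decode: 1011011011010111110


Decoding:
10 -> B
110 -> C
110 -> C
110 -> C
10 -> B
111 -> D
110 -> C


Result: BCCCBDC


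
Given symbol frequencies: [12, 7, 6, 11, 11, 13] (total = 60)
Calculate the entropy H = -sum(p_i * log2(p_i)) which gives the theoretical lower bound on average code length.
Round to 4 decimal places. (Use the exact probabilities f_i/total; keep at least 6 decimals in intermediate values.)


Per-symbol terms -p_i * log2(p_i) with p_i = f_i/60:
  p = 12/60 = 0.200000: log2(p) = -2.321928, -p*log2(p) = 0.464386
  p = 7/60 = 0.116667: log2(p) = -3.099536, -p*log2(p) = 0.361612
  p = 6/60 = 0.100000: log2(p) = -3.321928, -p*log2(p) = 0.332193
  p = 11/60 = 0.183333: log2(p) = -2.447459, -p*log2(p) = 0.448701
  p = 11/60 = 0.183333: log2(p) = -2.447459, -p*log2(p) = 0.448701
  p = 13/60 = 0.216667: log2(p) = -2.206451, -p*log2(p) = 0.478064
H = 0.464386 + 0.361612 + 0.332193 + 0.448701 + 0.448701 + 0.478064 = 2.533657

H = 2.5337 bits/symbol


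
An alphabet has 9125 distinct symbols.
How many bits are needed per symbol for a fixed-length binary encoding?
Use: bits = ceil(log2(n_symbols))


log2(9125) = 13.1556
Bracket: 2^13 = 8192 < 9125 <= 2^14 = 16384
So ceil(log2(9125)) = 14

bits = ceil(log2(9125)) = ceil(13.1556) = 14 bits


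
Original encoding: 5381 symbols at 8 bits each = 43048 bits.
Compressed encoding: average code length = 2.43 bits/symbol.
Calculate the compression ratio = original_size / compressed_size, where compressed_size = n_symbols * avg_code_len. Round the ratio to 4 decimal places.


original_size = n_symbols * orig_bits = 5381 * 8 = 43048 bits
compressed_size = n_symbols * avg_code_len = 5381 * 2.43 = 13075.83 bits
ratio = original_size / compressed_size = 43048 / 13075.83 = 3.2922

Compression ratio = 3.2922


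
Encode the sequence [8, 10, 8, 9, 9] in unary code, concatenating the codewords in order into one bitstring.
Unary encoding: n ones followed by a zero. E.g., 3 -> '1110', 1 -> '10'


Encode each number as n ones followed by a terminating 0:
  8 -> 111111110 (9 bits)
  10 -> 11111111110 (11 bits)
  8 -> 111111110 (9 bits)
  9 -> 1111111110 (10 bits)
  9 -> 1111111110 (10 bits)
Total length = 9 + 11 + 9 + 10 + 10 = 49 bits.

Unary([8, 10, 8, 9, 9]) = 1111111101111111111011111111011111111101111111110 (49 bits)


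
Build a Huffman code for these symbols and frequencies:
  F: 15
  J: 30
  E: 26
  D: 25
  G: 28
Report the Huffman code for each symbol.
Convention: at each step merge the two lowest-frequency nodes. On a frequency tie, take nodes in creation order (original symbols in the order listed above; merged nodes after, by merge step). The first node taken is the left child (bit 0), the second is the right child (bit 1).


Huffman tree construction:
Step 1: Merge F(15) + D(25) = 40
Step 2: Merge E(26) + G(28) = 54
Step 3: Merge J(30) + (F+D)(40) = 70
Step 4: Merge (E+G)(54) + (J+(F+D))(70) = 124
Read each symbol's code off the tree from the root (left child = 0, right child = 1).

Codes:
  F: 110 (length 3)
  J: 10 (length 2)
  E: 00 (length 2)
  D: 111 (length 3)
  G: 01 (length 2)
Average code length: 288/124 = 2.3226 bits/symbol


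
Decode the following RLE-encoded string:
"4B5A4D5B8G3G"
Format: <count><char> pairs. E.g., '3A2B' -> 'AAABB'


Expanding each <count><char> pair:
  4B -> 'BBBB'
  5A -> 'AAAAA'
  4D -> 'DDDD'
  5B -> 'BBBBB'
  8G -> 'GGGGGGGG'
  3G -> 'GGG'

Decoded = BBBBAAAAADDDDBBBBBGGGGGGGGGGG


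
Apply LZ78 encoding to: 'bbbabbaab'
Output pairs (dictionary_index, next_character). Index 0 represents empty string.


LZ78 encoding steps:
Dictionary: {0: ''}
Step 1: w='' (idx 0), next='b' -> output (0, 'b'), add 'b' as idx 1
Step 2: w='b' (idx 1), next='b' -> output (1, 'b'), add 'bb' as idx 2
Step 3: w='' (idx 0), next='a' -> output (0, 'a'), add 'a' as idx 3
Step 4: w='bb' (idx 2), next='a' -> output (2, 'a'), add 'bba' as idx 4
Step 5: w='a' (idx 3), next='b' -> output (3, 'b'), add 'ab' as idx 5


Encoded: [(0, 'b'), (1, 'b'), (0, 'a'), (2, 'a'), (3, 'b')]


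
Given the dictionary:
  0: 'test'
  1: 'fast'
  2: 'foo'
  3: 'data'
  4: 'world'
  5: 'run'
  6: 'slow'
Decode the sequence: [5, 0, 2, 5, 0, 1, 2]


Look up each index in the dictionary:
  5 -> 'run'
  0 -> 'test'
  2 -> 'foo'
  5 -> 'run'
  0 -> 'test'
  1 -> 'fast'
  2 -> 'foo'

Decoded: "run test foo run test fast foo"


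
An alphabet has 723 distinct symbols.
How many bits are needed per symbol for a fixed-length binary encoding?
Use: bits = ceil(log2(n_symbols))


log2(723) = 9.4979
Bracket: 2^9 = 512 < 723 <= 2^10 = 1024
So ceil(log2(723)) = 10

bits = ceil(log2(723)) = ceil(9.4979) = 10 bits


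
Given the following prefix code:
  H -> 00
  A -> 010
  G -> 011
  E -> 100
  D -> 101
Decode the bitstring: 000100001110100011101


Decoding step by step:
Bits 00 -> H
Bits 010 -> A
Bits 00 -> H
Bits 011 -> G
Bits 101 -> D
Bits 00 -> H
Bits 011 -> G
Bits 101 -> D


Decoded message: HAHGDHGD


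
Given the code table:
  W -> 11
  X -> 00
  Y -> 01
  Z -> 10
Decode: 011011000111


Decoding:
01 -> Y
10 -> Z
11 -> W
00 -> X
01 -> Y
11 -> W


Result: YZWXYW


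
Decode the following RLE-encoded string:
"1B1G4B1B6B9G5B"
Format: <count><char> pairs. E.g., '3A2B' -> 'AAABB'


Expanding each <count><char> pair:
  1B -> 'B'
  1G -> 'G'
  4B -> 'BBBB'
  1B -> 'B'
  6B -> 'BBBBBB'
  9G -> 'GGGGGGGGG'
  5B -> 'BBBBB'

Decoded = BGBBBBBBBBBBBGGGGGGGGGBBBBB


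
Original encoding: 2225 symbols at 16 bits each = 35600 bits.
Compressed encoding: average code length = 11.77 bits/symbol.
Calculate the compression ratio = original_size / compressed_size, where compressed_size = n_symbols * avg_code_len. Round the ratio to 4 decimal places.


original_size = n_symbols * orig_bits = 2225 * 16 = 35600 bits
compressed_size = n_symbols * avg_code_len = 2225 * 11.77 = 26188.25 bits
ratio = original_size / compressed_size = 35600 / 26188.25 = 1.3594

Compression ratio = 1.3594


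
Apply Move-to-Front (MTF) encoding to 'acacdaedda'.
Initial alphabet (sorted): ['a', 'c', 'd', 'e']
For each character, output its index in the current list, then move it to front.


MTF encoding:
'a': index 0 in ['a', 'c', 'd', 'e'] -> ['a', 'c', 'd', 'e']
'c': index 1 in ['a', 'c', 'd', 'e'] -> ['c', 'a', 'd', 'e']
'a': index 1 in ['c', 'a', 'd', 'e'] -> ['a', 'c', 'd', 'e']
'c': index 1 in ['a', 'c', 'd', 'e'] -> ['c', 'a', 'd', 'e']
'd': index 2 in ['c', 'a', 'd', 'e'] -> ['d', 'c', 'a', 'e']
'a': index 2 in ['d', 'c', 'a', 'e'] -> ['a', 'd', 'c', 'e']
'e': index 3 in ['a', 'd', 'c', 'e'] -> ['e', 'a', 'd', 'c']
'd': index 2 in ['e', 'a', 'd', 'c'] -> ['d', 'e', 'a', 'c']
'd': index 0 in ['d', 'e', 'a', 'c'] -> ['d', 'e', 'a', 'c']
'a': index 2 in ['d', 'e', 'a', 'c'] -> ['a', 'd', 'e', 'c']


Output: [0, 1, 1, 1, 2, 2, 3, 2, 0, 2]


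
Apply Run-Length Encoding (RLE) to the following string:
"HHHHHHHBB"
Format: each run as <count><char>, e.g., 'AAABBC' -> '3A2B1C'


Scanning runs left to right:
  i=0: run of 'H' x 7 -> '7H'
  i=7: run of 'B' x 2 -> '2B'

RLE = 7H2B


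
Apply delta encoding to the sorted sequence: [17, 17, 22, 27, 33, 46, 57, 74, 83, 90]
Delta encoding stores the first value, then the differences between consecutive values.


First value: 17
Deltas:
  17 - 17 = 0
  22 - 17 = 5
  27 - 22 = 5
  33 - 27 = 6
  46 - 33 = 13
  57 - 46 = 11
  74 - 57 = 17
  83 - 74 = 9
  90 - 83 = 7


Delta encoded: [17, 0, 5, 5, 6, 13, 11, 17, 9, 7]


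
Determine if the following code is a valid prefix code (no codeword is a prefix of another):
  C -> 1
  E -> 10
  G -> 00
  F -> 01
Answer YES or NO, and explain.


Checking each pair (does one codeword prefix another?):
  C='1' vs E='10': prefix -- VIOLATION

NO -- this is NOT a valid prefix code. C (1) is a prefix of E (10).


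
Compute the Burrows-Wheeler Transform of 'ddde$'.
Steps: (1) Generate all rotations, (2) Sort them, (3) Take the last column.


Rotations (sorted):
  0: $ddde -> last char: e
  1: ddde$ -> last char: $
  2: dde$d -> last char: d
  3: de$dd -> last char: d
  4: e$ddd -> last char: d


BWT = e$ddd


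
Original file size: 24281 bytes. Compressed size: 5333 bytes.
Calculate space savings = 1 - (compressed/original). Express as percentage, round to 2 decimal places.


ratio = compressed/original = 5333/24281 = 0.219637
savings = 1 - ratio = 1 - 0.219637 = 0.780363
as a percentage: 0.780363 * 100 = 78.04%

Space savings = 1 - 5333/24281 = 78.04%


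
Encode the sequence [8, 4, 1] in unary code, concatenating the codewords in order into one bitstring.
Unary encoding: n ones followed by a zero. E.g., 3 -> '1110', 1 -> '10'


Encode each number as n ones followed by a terminating 0:
  8 -> 111111110 (9 bits)
  4 -> 11110 (5 bits)
  1 -> 10 (2 bits)
Total length = 9 + 5 + 2 = 16 bits.

Unary([8, 4, 1]) = 1111111101111010 (16 bits)


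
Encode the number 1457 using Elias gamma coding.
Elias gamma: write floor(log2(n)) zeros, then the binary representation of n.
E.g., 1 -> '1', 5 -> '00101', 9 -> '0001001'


num_bits = floor(log2(1457)) + 1 = 11
leading_zeros = num_bits - 1 = 10
binary(1457) = 10110110001

Elias gamma(1457) = '0000000000' + '10110110001' = 000000000010110110001 (21 bits)


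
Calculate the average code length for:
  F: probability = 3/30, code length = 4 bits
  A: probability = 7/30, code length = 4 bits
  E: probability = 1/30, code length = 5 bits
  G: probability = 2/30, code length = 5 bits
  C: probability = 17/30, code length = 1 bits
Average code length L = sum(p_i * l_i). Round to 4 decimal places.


Weighted contributions p_i * l_i:
  F: (3/30) * 4 = 12/30
  A: (7/30) * 4 = 28/30
  E: (1/30) * 5 = 5/30
  G: (2/30) * 5 = 10/30
  C: (17/30) * 1 = 17/30
Sum = (12 + 28 + 5 + 10 + 17)/30 = 72/30

L = 72/30 = 2.4000 bits/symbol


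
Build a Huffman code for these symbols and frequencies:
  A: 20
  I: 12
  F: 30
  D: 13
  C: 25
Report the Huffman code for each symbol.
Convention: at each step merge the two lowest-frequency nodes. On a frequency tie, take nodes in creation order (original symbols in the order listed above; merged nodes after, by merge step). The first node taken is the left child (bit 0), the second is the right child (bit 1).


Huffman tree construction:
Step 1: Merge I(12) + D(13) = 25
Step 2: Merge A(20) + C(25) = 45
Step 3: Merge (I+D)(25) + F(30) = 55
Step 4: Merge (A+C)(45) + ((I+D)+F)(55) = 100
Read each symbol's code off the tree from the root (left child = 0, right child = 1).

Codes:
  A: 00 (length 2)
  I: 100 (length 3)
  F: 11 (length 2)
  D: 101 (length 3)
  C: 01 (length 2)
Average code length: 225/100 = 2.2500 bits/symbol


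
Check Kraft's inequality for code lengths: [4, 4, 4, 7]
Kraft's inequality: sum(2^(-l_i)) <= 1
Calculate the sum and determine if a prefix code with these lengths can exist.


Sum = 2^(-4) + 2^(-4) + 2^(-4) + 2^(-7)
    = 0.0625 + 0.0625 + 0.0625 + 0.0078125
    = 25/128 = 0.1953125
Since 0.1953125 <= 1, Kraft's inequality IS satisfied.
A prefix code with these lengths CAN exist.

Kraft sum = 0.1953125. Satisfied.


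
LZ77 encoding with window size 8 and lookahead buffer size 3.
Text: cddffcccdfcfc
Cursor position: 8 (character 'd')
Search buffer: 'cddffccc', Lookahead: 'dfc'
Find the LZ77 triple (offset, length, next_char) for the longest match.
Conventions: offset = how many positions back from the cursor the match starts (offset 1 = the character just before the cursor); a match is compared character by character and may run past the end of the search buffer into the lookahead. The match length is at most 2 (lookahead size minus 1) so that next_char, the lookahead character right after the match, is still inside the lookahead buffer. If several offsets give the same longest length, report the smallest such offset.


Try each offset into the search buffer:
  offset=1 (pos 7, char 'c'): match length 0
  offset=2 (pos 6, char 'c'): match length 0
  offset=3 (pos 5, char 'c'): match length 0
  offset=4 (pos 4, char 'f'): match length 0
  offset=5 (pos 3, char 'f'): match length 0
  offset=6 (pos 2, char 'd'): match length 2
  offset=7 (pos 1, char 'd'): match length 1
  offset=8 (pos 0, char 'c'): match length 0
Longest match has length 2 at offset 6.
next_char = character at position 8 + 2 = 10 -> 'c'

Best match: offset=6, length=2 (matching 'df' starting at position 2)
LZ77 triple: (6, 2, 'c')


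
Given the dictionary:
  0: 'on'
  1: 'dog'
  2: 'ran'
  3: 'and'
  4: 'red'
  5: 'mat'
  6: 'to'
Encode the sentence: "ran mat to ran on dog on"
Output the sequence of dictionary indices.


Look up each word in the dictionary:
  'ran' -> 2
  'mat' -> 5
  'to' -> 6
  'ran' -> 2
  'on' -> 0
  'dog' -> 1
  'on' -> 0

Encoded: [2, 5, 6, 2, 0, 1, 0]


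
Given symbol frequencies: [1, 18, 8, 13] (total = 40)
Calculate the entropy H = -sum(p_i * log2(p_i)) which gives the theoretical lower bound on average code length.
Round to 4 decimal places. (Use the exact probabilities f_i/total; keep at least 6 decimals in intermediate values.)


Per-symbol terms -p_i * log2(p_i) with p_i = f_i/40:
  p = 1/40 = 0.025000: log2(p) = -5.321928, -p*log2(p) = 0.133048
  p = 18/40 = 0.450000: log2(p) = -1.152003, -p*log2(p) = 0.518401
  p = 8/40 = 0.200000: log2(p) = -2.321928, -p*log2(p) = 0.464386
  p = 13/40 = 0.325000: log2(p) = -1.621488, -p*log2(p) = 0.526984
H = 0.133048 + 0.518401 + 0.464386 + 0.526984 = 1.642819

H = 1.6428 bits/symbol


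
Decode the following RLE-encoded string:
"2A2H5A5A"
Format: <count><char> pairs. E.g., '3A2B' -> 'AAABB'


Expanding each <count><char> pair:
  2A -> 'AA'
  2H -> 'HH'
  5A -> 'AAAAA'
  5A -> 'AAAAA'

Decoded = AAHHAAAAAAAAAA


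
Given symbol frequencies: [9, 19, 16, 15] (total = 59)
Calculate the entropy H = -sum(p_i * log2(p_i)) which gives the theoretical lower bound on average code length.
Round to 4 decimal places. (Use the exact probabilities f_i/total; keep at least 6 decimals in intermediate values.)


Per-symbol terms -p_i * log2(p_i) with p_i = f_i/59:
  p = 9/59 = 0.152542: log2(p) = -2.712718, -p*log2(p) = 0.413804
  p = 19/59 = 0.322034: log2(p) = -1.634716, -p*log2(p) = 0.526434
  p = 16/59 = 0.271186: log2(p) = -1.882643, -p*log2(p) = 0.510547
  p = 15/59 = 0.254237: log2(p) = -1.975752, -p*log2(p) = 0.502310
H = 0.413804 + 0.526434 + 0.510547 + 0.502310 = 1.953095

H = 1.9531 bits/symbol


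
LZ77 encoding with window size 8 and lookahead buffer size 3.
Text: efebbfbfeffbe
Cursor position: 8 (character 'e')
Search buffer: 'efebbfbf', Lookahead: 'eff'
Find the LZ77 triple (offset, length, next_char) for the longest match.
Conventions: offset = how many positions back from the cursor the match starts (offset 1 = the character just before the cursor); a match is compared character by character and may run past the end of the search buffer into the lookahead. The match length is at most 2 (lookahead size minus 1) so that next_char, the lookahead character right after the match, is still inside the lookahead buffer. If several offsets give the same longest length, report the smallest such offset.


Try each offset into the search buffer:
  offset=1 (pos 7, char 'f'): match length 0
  offset=2 (pos 6, char 'b'): match length 0
  offset=3 (pos 5, char 'f'): match length 0
  offset=4 (pos 4, char 'b'): match length 0
  offset=5 (pos 3, char 'b'): match length 0
  offset=6 (pos 2, char 'e'): match length 1
  offset=7 (pos 1, char 'f'): match length 0
  offset=8 (pos 0, char 'e'): match length 2
Longest match has length 2 at offset 8.
next_char = character at position 8 + 2 = 10 -> 'f'

Best match: offset=8, length=2 (matching 'ef' starting at position 0)
LZ77 triple: (8, 2, 'f')


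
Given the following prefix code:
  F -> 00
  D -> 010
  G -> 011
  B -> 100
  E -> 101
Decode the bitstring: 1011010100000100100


Decoding step by step:
Bits 101 -> E
Bits 101 -> E
Bits 010 -> D
Bits 00 -> F
Bits 00 -> F
Bits 100 -> B
Bits 100 -> B


Decoded message: EEDFFBB


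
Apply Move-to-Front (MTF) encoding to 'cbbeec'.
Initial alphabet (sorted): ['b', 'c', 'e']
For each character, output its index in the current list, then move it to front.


MTF encoding:
'c': index 1 in ['b', 'c', 'e'] -> ['c', 'b', 'e']
'b': index 1 in ['c', 'b', 'e'] -> ['b', 'c', 'e']
'b': index 0 in ['b', 'c', 'e'] -> ['b', 'c', 'e']
'e': index 2 in ['b', 'c', 'e'] -> ['e', 'b', 'c']
'e': index 0 in ['e', 'b', 'c'] -> ['e', 'b', 'c']
'c': index 2 in ['e', 'b', 'c'] -> ['c', 'e', 'b']


Output: [1, 1, 0, 2, 0, 2]
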